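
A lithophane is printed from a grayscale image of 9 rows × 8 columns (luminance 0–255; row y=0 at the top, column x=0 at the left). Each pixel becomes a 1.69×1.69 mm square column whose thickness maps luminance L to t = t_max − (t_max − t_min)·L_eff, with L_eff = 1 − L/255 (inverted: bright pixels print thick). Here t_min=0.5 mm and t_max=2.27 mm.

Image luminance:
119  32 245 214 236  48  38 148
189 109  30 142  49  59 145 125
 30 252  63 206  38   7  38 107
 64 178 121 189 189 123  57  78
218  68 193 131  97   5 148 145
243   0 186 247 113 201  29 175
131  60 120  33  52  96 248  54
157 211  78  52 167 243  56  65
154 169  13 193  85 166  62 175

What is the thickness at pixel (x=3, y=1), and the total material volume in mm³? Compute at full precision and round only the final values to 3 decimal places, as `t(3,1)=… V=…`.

span = t_max - t_min = 2.27 - 0.5 = 1.770
L(3,1) = 142, L_eff = 1 - 142/255 = 0.443137 (inverted)
t(3,1) = 2.27 - 1.770·0.443137 = 1.486
Σt over all 9·8 pixels = 819713/8500 ≈ 96.4368235
V = pitch²·Σt = 1.69²·819713/8500 = 275.433

t(3,1)=1.486 V=275.433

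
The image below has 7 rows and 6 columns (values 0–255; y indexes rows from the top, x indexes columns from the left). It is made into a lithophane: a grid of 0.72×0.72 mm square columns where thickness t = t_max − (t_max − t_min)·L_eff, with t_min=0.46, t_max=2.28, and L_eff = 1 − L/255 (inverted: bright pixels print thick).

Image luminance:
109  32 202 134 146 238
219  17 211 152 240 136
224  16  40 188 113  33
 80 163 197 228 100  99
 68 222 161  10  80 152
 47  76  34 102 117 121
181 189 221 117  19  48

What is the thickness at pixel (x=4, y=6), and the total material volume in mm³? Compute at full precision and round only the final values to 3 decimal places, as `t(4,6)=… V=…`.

t(4,6)=0.596 V=29.559

span = t_max - t_min = 2.28 - 0.46 = 1.820
L(4,6) = 19, L_eff = 1 - 19/255 = 0.925490 (inverted)
t(4,6) = 2.28 - 1.820·0.925490 = 0.596
Σt over all 7·6 pixels = 363496/6375 ≈ 57.0189804
V = pitch²·Σt = 0.72²·363496/6375 = 29.559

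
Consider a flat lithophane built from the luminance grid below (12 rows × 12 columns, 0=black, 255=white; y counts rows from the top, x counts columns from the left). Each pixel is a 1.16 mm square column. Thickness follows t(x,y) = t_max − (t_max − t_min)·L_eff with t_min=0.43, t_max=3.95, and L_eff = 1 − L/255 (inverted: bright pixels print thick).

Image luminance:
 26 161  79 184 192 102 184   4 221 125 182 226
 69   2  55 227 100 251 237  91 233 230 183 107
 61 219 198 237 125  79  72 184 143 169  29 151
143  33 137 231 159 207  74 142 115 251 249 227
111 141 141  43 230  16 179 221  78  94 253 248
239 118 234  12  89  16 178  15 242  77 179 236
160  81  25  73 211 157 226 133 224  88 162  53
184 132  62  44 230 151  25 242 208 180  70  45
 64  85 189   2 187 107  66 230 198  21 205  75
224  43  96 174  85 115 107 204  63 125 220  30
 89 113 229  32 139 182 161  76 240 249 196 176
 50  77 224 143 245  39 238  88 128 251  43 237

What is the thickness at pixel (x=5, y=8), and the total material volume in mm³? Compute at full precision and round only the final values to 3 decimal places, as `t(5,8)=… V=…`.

t(5,8)=1.907 V=458.934

span = t_max - t_min = 3.95 - 0.43 = 3.520
L(5,8) = 107, L_eff = 1 - 107/255 = 0.580392 (inverted)
t(5,8) = 3.95 - 3.520·0.580392 = 1.907
Σt over all 12·12 pixels = 2174276/6375 ≈ 341.0629020
V = pitch²·Σt = 1.16²·2174276/6375 = 458.934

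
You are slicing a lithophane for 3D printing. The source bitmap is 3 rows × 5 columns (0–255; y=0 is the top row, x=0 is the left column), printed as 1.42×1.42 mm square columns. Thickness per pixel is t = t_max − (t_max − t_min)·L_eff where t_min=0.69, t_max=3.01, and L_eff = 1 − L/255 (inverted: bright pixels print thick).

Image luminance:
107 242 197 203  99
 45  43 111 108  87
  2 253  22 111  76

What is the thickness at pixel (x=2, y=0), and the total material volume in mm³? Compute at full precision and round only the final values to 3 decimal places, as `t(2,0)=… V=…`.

span = t_max - t_min = 3.01 - 0.69 = 2.320
L(2,0) = 197, L_eff = 1 - 197/255 = 0.227451 (inverted)
t(2,0) = 3.01 - 2.320·0.227451 = 2.482
Σt over all 3·5 pixels = 659717/25500 ≈ 25.8712549
V = pitch²·Σt = 1.42²·659717/25500 = 52.167

t(2,0)=2.482 V=52.167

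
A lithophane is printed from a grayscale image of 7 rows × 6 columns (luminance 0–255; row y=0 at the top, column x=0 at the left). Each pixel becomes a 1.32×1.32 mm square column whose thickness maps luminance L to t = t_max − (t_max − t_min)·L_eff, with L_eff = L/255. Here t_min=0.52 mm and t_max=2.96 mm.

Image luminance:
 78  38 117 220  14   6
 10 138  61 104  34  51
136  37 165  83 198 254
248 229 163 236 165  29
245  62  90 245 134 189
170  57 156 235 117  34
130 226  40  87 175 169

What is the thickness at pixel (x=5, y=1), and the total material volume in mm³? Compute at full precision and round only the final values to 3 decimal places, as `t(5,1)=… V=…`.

span = t_max - t_min = 2.96 - 0.52 = 2.440
L(5,1) = 51, L_eff = 51/255 = 0.200000
t(5,1) = 2.96 - 2.440·0.200000 = 2.472
Σt over all 7·6 pixels = 92933/1275 ≈ 72.8886275
V = pitch²·Σt = 1.32²·92933/1275 = 127.001

t(5,1)=2.472 V=127.001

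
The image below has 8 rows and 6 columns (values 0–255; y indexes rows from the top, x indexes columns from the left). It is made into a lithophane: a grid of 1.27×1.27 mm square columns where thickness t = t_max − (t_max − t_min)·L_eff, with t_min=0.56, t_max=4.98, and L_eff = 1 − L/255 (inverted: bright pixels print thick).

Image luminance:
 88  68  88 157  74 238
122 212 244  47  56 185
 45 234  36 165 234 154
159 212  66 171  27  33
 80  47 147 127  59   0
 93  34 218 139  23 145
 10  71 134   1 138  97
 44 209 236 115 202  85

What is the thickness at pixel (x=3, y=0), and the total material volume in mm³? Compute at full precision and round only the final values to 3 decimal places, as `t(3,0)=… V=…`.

span = t_max - t_min = 4.98 - 0.56 = 4.420
L(3,0) = 157, L_eff = 1 - 157/255 = 0.384314 (inverted)
t(3,0) = 4.98 - 4.420·0.384314 = 3.281
Σt over all 8·6 pixels = 92557/750 ≈ 123.4093333
V = pitch²·Σt = 1.27²·92557/750 = 199.047

t(3,0)=3.281 V=199.047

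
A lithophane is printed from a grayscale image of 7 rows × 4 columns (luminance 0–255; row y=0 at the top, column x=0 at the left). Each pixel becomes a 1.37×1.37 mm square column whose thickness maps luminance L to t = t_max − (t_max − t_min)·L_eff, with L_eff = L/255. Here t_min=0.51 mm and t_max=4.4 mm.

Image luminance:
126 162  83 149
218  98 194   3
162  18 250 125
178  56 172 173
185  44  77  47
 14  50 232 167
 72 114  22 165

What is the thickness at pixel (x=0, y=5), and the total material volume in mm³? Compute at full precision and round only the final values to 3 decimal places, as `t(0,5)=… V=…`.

t(0,5)=4.186 V=135.145

span = t_max - t_min = 4.4 - 0.51 = 3.890
L(0,5) = 14, L_eff = 14/255 = 0.054902
t(0,5) = 4.4 - 3.890·0.054902 = 4.186
Σt over all 7·4 pixels = 459029/6375 ≈ 72.0045490
V = pitch²·Σt = 1.37²·459029/6375 = 135.145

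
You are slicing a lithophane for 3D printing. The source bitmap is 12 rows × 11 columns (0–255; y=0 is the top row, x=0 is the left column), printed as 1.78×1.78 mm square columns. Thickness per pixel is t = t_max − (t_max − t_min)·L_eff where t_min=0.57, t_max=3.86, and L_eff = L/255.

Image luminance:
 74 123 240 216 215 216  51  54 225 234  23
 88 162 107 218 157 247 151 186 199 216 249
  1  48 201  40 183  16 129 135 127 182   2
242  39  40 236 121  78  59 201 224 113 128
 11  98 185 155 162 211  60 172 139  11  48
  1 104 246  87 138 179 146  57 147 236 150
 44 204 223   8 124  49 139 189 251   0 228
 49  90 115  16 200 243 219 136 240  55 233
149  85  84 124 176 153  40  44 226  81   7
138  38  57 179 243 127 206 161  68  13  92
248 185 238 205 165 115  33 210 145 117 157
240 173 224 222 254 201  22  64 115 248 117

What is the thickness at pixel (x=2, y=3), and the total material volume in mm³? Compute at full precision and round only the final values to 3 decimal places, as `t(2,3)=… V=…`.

t(2,3)=3.344 V=871.068

span = t_max - t_min = 3.86 - 0.57 = 3.290
L(2,3) = 40, L_eff = 40/255 = 0.156863
t(2,3) = 3.86 - 3.290·0.156863 = 3.344
Σt over all 12·11 pixels = 2336851/8500 ≈ 274.9236471
V = pitch²·Σt = 1.78²·2336851/8500 = 871.068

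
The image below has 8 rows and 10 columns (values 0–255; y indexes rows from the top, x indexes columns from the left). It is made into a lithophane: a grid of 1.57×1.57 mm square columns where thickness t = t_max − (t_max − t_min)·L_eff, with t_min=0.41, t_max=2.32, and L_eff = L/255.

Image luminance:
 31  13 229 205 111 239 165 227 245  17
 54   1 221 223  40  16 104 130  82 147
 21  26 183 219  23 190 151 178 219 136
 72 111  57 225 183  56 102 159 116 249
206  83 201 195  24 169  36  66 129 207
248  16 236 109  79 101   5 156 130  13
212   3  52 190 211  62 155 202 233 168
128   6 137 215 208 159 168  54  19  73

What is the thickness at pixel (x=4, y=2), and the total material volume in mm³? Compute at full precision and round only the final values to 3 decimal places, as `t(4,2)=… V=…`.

span = t_max - t_min = 2.32 - 0.41 = 1.910
L(4,2) = 23, L_eff = 23/255 = 0.090196
t(4,2) = 2.32 - 1.910·0.090196 = 2.148
Σt over all 8·10 pixels = 138848/1275 ≈ 108.9003922
V = pitch²·Σt = 1.57²·138848/1275 = 268.429

t(4,2)=2.148 V=268.429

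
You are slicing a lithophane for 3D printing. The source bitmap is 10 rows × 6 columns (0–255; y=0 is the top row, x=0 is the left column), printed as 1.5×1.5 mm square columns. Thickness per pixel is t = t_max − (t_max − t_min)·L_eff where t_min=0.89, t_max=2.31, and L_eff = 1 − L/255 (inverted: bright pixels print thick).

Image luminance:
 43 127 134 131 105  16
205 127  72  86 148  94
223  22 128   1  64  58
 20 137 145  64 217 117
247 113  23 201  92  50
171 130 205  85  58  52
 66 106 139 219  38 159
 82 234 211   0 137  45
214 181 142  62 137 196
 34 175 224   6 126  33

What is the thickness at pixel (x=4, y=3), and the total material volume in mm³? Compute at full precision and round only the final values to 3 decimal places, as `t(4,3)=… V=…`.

t(4,3)=2.098 V=206.315

span = t_max - t_min = 2.31 - 0.89 = 1.420
L(4,3) = 217, L_eff = 1 - 217/255 = 0.149020 (inverted)
t(4,3) = 2.31 - 1.420·0.149020 = 2.098
Σt over all 10·6 pixels = 1169117/12750 ≈ 91.6954510
V = pitch²·Σt = 1.5²·1169117/12750 = 206.315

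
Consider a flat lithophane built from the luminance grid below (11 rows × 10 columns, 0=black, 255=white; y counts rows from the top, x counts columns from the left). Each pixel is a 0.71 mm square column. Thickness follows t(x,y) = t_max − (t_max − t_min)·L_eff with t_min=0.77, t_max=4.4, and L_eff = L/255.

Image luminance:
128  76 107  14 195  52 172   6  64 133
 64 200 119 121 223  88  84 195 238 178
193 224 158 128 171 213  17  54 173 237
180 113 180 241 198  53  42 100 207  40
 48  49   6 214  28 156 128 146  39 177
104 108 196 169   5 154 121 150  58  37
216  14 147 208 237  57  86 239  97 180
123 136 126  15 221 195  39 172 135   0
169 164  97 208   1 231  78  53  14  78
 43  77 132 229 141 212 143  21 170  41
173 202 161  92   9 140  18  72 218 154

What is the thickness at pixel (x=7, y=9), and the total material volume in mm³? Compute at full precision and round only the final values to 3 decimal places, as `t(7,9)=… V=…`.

span = t_max - t_min = 4.4 - 0.77 = 3.630
L(7,9) = 21, L_eff = 21/255 = 0.082353
t(7,9) = 4.4 - 3.630·0.082353 = 4.101
Σt over all 11·10 pixels = 615406/2125 ≈ 289.6028235
V = pitch²·Σt = 0.71²·615406/2125 = 145.989

t(7,9)=4.101 V=145.989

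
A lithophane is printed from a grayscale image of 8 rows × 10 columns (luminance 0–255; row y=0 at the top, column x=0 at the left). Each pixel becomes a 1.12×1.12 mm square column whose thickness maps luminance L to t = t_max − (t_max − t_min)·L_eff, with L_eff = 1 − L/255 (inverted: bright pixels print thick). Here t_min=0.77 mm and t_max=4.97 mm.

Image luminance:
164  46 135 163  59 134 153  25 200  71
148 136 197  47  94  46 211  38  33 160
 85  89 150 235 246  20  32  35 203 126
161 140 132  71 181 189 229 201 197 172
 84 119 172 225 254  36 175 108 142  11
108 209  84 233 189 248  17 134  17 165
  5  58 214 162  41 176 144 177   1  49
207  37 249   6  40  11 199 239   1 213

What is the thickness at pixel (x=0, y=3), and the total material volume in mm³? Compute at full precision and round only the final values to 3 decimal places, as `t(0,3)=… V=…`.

span = t_max - t_min = 4.97 - 0.77 = 4.200
L(0,3) = 161, L_eff = 1 - 161/255 = 0.368627 (inverted)
t(0,3) = 4.97 - 4.200·0.368627 = 3.422
Σt over all 8·10 pixels = 96971/425 ≈ 228.1670588
V = pitch²·Σt = 1.12²·96971/425 = 286.213

t(0,3)=3.422 V=286.213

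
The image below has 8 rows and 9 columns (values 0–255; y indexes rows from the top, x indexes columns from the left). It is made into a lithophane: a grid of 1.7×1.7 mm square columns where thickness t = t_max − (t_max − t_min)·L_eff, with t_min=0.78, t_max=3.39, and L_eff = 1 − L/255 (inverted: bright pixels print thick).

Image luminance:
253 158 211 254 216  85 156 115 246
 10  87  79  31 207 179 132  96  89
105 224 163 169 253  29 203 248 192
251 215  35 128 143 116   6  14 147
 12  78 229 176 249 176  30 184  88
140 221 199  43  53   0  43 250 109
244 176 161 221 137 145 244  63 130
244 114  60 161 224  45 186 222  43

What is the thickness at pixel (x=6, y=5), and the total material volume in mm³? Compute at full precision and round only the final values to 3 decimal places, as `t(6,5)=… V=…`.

t(6,5)=1.220 V=468.308

span = t_max - t_min = 3.39 - 0.78 = 2.610
L(6,5) = 43, L_eff = 1 - 43/255 = 0.831373 (inverted)
t(6,5) = 3.39 - 2.610·0.831373 = 1.220
Σt over all 8·9 pixels = 11019/68 ≈ 162.0441176
V = pitch²·Σt = 1.7²·11019/68 = 468.308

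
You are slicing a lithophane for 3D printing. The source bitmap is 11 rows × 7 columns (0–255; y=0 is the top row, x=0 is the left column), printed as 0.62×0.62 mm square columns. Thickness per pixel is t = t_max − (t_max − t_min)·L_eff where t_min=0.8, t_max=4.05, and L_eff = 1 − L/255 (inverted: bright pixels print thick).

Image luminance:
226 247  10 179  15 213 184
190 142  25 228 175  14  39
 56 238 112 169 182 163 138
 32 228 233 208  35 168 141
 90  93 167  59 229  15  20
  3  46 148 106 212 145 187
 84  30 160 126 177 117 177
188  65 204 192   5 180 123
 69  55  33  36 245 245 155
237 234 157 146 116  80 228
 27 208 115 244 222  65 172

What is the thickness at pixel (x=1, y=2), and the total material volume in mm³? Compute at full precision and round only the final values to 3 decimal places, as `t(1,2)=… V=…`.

span = t_max - t_min = 4.05 - 0.8 = 3.250
L(1,2) = 238, L_eff = 1 - 238/255 = 0.066667 (inverted)
t(1,2) = 4.05 - 3.250·0.066667 = 3.833
Σt over all 11·7 pixels = 198383/1020 ≈ 194.4931373
V = pitch²·Σt = 0.62²·198383/1020 = 74.763

t(1,2)=3.833 V=74.763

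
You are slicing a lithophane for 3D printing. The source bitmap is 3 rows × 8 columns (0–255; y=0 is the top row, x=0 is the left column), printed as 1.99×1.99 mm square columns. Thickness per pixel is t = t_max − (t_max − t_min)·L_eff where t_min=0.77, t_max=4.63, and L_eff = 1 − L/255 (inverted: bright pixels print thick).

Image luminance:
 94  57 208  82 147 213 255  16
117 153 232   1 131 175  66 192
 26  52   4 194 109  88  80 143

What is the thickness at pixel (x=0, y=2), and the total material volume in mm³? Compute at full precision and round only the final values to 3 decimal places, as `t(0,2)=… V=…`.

t(0,2)=1.164 V=243.127

span = t_max - t_min = 4.63 - 0.77 = 3.860
L(0,2) = 26, L_eff = 1 - 26/255 = 0.898039 (inverted)
t(0,2) = 4.63 - 3.860·0.898039 = 1.164
Σt over all 3·8 pixels = 10437/170 ≈ 61.3941176
V = pitch²·Σt = 1.99²·10437/170 = 243.127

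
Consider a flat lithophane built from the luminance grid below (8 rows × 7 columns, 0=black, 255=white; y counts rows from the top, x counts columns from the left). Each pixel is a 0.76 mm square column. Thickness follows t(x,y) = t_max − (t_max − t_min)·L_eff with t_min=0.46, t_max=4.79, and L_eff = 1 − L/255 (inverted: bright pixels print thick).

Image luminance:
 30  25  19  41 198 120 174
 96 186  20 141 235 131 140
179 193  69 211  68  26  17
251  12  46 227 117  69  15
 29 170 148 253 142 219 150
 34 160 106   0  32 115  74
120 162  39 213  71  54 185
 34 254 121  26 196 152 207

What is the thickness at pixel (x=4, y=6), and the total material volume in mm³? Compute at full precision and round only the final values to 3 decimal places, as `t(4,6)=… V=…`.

t(4,6)=1.666 V=78.846

span = t_max - t_min = 4.79 - 0.46 = 4.330
L(4,6) = 71, L_eff = 1 - 71/255 = 0.721569 (inverted)
t(4,6) = 4.79 - 4.330·0.721569 = 1.666
Σt over all 8·7 pixels = 580151/4250 ≈ 136.5061176
V = pitch²·Σt = 0.76²·580151/4250 = 78.846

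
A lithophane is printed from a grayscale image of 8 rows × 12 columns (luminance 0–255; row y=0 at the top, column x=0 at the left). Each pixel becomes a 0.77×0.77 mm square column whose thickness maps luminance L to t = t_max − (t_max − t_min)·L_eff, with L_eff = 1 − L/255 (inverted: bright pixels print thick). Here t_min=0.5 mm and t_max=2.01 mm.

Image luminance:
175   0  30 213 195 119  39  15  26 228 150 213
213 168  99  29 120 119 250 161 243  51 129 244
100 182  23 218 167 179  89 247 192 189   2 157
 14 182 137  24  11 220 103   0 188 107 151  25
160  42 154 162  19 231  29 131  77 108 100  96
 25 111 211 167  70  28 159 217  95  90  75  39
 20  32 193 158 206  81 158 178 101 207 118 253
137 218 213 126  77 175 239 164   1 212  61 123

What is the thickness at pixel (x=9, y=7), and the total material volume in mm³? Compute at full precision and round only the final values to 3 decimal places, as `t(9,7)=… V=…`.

span = t_max - t_min = 2.01 - 0.5 = 1.510
L(9,7) = 212, L_eff = 1 - 212/255 = 0.168627 (inverted)
t(9,7) = 2.01 - 1.510·0.168627 = 1.755
Σt over all 8·12 pixels = 1021211/8500 ≈ 120.1424706
V = pitch²·Σt = 0.77²·1021211/8500 = 71.232

t(9,7)=1.755 V=71.232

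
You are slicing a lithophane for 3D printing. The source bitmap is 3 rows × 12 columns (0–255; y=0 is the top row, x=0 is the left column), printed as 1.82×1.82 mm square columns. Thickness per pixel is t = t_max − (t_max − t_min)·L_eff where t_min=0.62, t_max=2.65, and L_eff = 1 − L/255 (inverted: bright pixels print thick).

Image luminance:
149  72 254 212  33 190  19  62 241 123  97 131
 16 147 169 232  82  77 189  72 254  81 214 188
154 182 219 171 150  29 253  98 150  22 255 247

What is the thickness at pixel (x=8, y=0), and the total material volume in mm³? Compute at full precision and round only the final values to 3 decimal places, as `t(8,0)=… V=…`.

t(8,0)=2.539 V=211.950

span = t_max - t_min = 2.65 - 0.62 = 2.030
L(8,0) = 241, L_eff = 1 - 241/255 = 0.054902 (inverted)
t(8,0) = 2.65 - 2.030·0.054902 = 2.539
Σt over all 3·12 pixels = 815831/12750 ≈ 63.9867451
V = pitch²·Σt = 1.82²·815831/12750 = 211.950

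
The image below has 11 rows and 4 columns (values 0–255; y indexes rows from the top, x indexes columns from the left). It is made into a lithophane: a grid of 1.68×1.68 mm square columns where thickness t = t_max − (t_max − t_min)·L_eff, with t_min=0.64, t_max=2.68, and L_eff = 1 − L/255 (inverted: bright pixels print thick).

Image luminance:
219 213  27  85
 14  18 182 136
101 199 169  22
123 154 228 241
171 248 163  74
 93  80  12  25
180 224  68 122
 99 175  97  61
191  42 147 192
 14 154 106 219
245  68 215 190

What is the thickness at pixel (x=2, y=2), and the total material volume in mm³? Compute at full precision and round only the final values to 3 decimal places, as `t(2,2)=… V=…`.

span = t_max - t_min = 2.68 - 0.64 = 2.040
L(2,2) = 169, L_eff = 1 - 169/255 = 0.337255 (inverted)
t(2,2) = 2.68 - 2.040·0.337255 = 1.992
Σt over all 11·4 pixels = 74.608
V = pitch²·Σt = 1.68²·74.608 = 210.574

t(2,2)=1.992 V=210.574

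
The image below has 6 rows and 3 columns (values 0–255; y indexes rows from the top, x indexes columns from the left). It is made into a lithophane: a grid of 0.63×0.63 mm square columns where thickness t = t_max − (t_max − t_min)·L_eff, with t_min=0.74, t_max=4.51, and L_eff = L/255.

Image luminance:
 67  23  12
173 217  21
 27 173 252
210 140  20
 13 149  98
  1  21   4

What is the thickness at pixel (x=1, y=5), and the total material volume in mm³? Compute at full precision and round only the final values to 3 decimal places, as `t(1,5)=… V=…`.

span = t_max - t_min = 4.51 - 0.74 = 3.770
L(1,5) = 21, L_eff = 21/255 = 0.082353
t(1,5) = 4.51 - 3.770·0.082353 = 4.200
Σt over all 6·3 pixels = 1458973/25500 ≈ 57.2146275
V = pitch²·Σt = 0.63²·1458973/25500 = 22.708

t(1,5)=4.200 V=22.708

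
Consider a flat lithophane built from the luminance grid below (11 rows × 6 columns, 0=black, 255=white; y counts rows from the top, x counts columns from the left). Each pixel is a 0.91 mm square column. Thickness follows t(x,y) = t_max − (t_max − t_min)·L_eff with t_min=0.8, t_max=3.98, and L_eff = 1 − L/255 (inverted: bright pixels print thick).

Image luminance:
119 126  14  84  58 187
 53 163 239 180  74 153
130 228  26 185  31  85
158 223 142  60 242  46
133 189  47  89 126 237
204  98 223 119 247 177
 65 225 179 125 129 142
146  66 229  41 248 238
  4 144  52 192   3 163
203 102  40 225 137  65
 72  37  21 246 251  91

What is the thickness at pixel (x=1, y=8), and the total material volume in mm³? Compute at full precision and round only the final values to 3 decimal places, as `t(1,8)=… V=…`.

t(1,8)=2.596 V=134.353

span = t_max - t_min = 3.98 - 0.8 = 3.180
L(1,8) = 144, L_eff = 1 - 144/255 = 0.435294 (inverted)
t(1,8) = 3.98 - 3.180·0.435294 = 2.596
Σt over all 11·6 pixels = 344764/2125 ≈ 162.2418824
V = pitch²·Σt = 0.91²·344764/2125 = 134.353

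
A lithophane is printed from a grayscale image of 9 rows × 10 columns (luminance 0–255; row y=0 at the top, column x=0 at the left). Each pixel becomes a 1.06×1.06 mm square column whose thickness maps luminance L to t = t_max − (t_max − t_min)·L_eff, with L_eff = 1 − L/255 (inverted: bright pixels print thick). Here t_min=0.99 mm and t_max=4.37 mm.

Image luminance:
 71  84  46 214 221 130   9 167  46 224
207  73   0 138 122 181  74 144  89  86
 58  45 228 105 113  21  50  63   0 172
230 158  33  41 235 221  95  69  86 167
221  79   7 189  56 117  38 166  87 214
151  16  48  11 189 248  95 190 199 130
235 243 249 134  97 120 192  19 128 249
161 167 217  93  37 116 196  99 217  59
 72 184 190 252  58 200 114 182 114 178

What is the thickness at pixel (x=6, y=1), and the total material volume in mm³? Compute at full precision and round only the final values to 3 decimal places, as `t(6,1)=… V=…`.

t(6,1)=1.971 V=271.965

span = t_max - t_min = 4.37 - 0.99 = 3.380
L(6,1) = 74, L_eff = 1 - 74/255 = 0.709804 (inverted)
t(6,1) = 4.37 - 3.380·0.709804 = 1.971
Σt over all 9·10 pixels = 1543058/6375 ≈ 242.0483137
V = pitch²·Σt = 1.06²·1543058/6375 = 271.965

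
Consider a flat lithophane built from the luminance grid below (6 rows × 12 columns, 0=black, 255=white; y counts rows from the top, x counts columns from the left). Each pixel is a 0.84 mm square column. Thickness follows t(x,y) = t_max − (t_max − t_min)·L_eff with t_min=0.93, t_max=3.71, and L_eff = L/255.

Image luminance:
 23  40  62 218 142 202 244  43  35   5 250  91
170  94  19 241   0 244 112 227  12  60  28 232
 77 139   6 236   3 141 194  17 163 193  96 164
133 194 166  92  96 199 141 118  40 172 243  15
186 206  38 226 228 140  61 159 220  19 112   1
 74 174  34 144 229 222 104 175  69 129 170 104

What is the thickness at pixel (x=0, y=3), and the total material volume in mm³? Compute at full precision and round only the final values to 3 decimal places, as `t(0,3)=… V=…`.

t(0,3)=2.260 V=118.817

span = t_max - t_min = 3.71 - 0.93 = 2.780
L(0,3) = 133, L_eff = 133/255 = 0.521569
t(0,3) = 3.71 - 2.780·0.521569 = 2.260
Σt over all 6·12 pixels = 1073498/6375 ≈ 168.3918431
V = pitch²·Σt = 0.84²·1073498/6375 = 118.817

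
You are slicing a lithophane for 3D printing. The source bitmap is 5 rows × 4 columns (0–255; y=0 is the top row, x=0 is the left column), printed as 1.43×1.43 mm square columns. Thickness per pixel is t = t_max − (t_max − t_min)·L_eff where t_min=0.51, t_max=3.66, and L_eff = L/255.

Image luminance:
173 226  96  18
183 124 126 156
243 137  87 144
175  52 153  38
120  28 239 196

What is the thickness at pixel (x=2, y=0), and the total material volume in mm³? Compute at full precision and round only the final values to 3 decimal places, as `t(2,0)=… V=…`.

t(2,0)=2.474 V=81.130

span = t_max - t_min = 3.66 - 0.51 = 3.150
L(2,0) = 96, L_eff = 96/255 = 0.376471
t(2,0) = 3.66 - 3.150·0.376471 = 2.474
Σt over all 5·4 pixels = 33723/850 ≈ 39.6741176
V = pitch²·Σt = 1.43²·33723/850 = 81.130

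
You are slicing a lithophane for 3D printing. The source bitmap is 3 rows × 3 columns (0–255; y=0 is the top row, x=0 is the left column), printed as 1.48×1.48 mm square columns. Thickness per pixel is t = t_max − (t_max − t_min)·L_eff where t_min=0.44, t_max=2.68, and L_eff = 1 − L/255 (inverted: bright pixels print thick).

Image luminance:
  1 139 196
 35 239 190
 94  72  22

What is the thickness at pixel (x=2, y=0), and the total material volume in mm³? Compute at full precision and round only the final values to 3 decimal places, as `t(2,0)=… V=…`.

t(2,0)=2.162 V=27.684

span = t_max - t_min = 2.68 - 0.44 = 2.240
L(2,0) = 196, L_eff = 1 - 196/255 = 0.231373 (inverted)
t(2,0) = 2.68 - 2.240·0.231373 = 2.162
Σt over all 3·3 pixels = 80573/6375 ≈ 12.6389020
V = pitch²·Σt = 1.48²·80573/6375 = 27.684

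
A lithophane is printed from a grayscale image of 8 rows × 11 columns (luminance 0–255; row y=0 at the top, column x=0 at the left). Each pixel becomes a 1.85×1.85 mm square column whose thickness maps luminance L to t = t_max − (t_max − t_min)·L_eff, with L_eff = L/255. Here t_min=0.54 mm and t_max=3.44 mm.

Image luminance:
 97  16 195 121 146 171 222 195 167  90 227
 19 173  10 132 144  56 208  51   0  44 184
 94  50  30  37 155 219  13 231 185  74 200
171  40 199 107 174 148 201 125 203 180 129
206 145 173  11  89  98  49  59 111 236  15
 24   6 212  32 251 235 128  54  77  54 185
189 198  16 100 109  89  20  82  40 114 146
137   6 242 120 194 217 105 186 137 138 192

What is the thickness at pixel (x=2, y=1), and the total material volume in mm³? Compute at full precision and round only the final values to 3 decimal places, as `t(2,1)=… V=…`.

t(2,1)=3.326 V=613.360

span = t_max - t_min = 3.44 - 0.54 = 2.900
L(2,1) = 10, L_eff = 10/255 = 0.039216
t(2,1) = 3.44 - 2.900·0.039216 = 3.326
Σt over all 8·11 pixels = 76166/425 ≈ 179.2141176
V = pitch²·Σt = 1.85²·76166/425 = 613.360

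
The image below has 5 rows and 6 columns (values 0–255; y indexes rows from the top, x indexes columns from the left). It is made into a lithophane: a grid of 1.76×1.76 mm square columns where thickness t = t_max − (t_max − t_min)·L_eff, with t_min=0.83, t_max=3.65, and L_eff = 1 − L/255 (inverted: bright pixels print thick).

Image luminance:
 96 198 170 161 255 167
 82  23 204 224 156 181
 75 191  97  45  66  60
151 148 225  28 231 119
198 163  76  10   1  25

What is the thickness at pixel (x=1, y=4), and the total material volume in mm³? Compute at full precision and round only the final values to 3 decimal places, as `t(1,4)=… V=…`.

span = t_max - t_min = 3.65 - 0.83 = 2.820
L(1,4) = 163, L_eff = 1 - 163/255 = 0.360784 (inverted)
t(1,4) = 3.65 - 2.820·0.360784 = 2.633
Σt over all 5·6 pixels = 285647/4250 ≈ 67.2110588
V = pitch²·Σt = 1.76²·285647/4250 = 208.193

t(1,4)=2.633 V=208.193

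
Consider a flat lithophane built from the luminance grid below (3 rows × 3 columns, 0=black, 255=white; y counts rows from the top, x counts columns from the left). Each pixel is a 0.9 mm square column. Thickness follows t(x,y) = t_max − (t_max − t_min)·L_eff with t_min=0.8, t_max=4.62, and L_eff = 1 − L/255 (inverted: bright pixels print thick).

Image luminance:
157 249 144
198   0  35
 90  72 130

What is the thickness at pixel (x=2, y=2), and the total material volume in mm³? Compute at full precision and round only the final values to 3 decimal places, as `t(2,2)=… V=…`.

t(2,2)=2.747 V=18.876

span = t_max - t_min = 4.62 - 0.8 = 3.820
L(2,2) = 130, L_eff = 1 - 130/255 = 0.490196 (inverted)
t(2,2) = 4.62 - 3.820·0.490196 = 2.747
Σt over all 3·3 pixels = 2377/102 ≈ 23.3039216
V = pitch²·Σt = 0.9²·2377/102 = 18.876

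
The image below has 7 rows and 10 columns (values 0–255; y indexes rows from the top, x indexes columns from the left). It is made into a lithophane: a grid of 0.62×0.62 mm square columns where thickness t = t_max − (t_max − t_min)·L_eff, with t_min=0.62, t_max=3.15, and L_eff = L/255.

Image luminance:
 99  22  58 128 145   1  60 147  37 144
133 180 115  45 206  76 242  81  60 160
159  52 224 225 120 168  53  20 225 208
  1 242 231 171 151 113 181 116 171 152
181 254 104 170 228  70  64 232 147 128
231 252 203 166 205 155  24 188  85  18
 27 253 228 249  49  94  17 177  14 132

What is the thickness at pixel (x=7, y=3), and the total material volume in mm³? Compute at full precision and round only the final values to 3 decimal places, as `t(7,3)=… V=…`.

t(7,3)=1.999 V=48.654

span = t_max - t_min = 3.15 - 0.62 = 2.530
L(7,3) = 116, L_eff = 116/255 = 0.454902
t(7,3) = 3.15 - 2.530·0.454902 = 1.999
Σt over all 7·10 pixels = 3227599/25500 ≈ 126.5725098
V = pitch²·Σt = 0.62²·3227599/25500 = 48.654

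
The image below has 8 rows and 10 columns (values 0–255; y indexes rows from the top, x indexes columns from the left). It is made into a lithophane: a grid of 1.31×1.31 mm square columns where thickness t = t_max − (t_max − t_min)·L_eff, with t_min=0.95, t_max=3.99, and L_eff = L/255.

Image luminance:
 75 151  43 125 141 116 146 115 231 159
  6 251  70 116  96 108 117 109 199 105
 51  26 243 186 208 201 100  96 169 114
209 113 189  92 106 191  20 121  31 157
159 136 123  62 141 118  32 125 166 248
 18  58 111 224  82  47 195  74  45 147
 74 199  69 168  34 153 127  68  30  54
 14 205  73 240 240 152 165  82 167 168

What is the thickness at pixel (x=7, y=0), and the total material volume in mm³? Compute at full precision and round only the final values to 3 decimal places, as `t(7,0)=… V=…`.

span = t_max - t_min = 3.99 - 0.95 = 3.040
L(7,0) = 115, L_eff = 115/255 = 0.450980
t(7,0) = 3.99 - 3.040·0.450980 = 2.619
Σt over all 8·10 pixels = 256576/1275 ≈ 201.2360784
V = pitch²·Σt = 1.31²·256576/1275 = 345.341

t(7,0)=2.619 V=345.341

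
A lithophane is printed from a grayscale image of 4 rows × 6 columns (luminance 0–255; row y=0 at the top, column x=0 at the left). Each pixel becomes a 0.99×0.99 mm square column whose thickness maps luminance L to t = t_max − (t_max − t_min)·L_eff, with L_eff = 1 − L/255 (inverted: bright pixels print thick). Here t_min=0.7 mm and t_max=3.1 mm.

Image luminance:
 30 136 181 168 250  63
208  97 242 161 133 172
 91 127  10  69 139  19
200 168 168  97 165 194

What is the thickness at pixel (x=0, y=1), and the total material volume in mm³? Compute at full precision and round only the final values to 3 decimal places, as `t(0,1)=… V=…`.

t(0,1)=2.658 V=46.796

span = t_max - t_min = 3.1 - 0.7 = 2.400
L(0,1) = 208, L_eff = 1 - 208/255 = 0.184314 (inverted)
t(0,1) = 3.1 - 2.400·0.184314 = 2.658
Σt over all 4·6 pixels = 20292/425 ≈ 47.7458824
V = pitch²·Σt = 0.99²·20292/425 = 46.796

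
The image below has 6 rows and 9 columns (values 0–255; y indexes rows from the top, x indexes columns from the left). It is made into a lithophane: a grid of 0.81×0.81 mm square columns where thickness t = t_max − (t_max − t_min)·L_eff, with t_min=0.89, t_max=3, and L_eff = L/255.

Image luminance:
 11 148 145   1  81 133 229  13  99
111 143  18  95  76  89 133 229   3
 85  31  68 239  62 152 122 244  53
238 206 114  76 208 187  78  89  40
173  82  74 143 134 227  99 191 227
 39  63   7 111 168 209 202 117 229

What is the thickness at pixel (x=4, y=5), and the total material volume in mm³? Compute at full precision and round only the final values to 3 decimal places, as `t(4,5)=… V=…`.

t(4,5)=1.610 V=70.761

span = t_max - t_min = 3 - 0.89 = 2.110
L(4,5) = 168, L_eff = 168/255 = 0.658824
t(4,5) = 3 - 2.110·0.658824 = 1.610
Σt over all 6·9 pixels = 687554/6375 ≈ 107.8516078
V = pitch²·Σt = 0.81²·687554/6375 = 70.761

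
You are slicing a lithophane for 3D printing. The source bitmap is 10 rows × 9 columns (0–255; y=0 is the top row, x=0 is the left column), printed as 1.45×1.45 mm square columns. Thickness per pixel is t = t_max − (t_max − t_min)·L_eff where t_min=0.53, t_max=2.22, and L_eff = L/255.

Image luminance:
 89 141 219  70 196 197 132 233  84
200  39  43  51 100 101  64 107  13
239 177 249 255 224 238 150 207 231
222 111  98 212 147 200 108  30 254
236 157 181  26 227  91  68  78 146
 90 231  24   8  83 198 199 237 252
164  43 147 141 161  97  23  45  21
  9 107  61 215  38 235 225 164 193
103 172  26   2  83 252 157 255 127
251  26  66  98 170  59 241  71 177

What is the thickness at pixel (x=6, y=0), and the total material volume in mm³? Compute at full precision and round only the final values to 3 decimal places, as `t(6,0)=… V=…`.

span = t_max - t_min = 2.22 - 0.53 = 1.690
L(6,0) = 132, L_eff = 132/255 = 0.517647
t(6,0) = 2.22 - 1.690·0.517647 = 1.345
Σt over all 10·9 pixels = 750332/6375 ≈ 117.6991373
V = pitch²·Σt = 1.45²·750332/6375 = 247.462

t(6,0)=1.345 V=247.462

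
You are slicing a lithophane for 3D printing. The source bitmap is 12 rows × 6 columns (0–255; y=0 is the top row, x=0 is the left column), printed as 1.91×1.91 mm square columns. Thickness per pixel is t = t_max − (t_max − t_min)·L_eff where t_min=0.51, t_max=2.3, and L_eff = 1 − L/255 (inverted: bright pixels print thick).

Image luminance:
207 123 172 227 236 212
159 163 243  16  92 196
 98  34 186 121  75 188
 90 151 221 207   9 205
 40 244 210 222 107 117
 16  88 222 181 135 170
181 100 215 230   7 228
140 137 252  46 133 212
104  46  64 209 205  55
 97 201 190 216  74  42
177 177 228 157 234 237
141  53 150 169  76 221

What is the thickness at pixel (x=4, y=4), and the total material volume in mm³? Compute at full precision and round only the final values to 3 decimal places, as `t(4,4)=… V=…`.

span = t_max - t_min = 2.3 - 0.51 = 1.790
L(4,4) = 107, L_eff = 1 - 107/255 = 0.580392 (inverted)
t(4,4) = 2.3 - 1.790·0.580392 = 1.261
Σt over all 12·6 pixels = 2867233/25500 ≈ 112.4405098
V = pitch²·Σt = 1.91²·2867233/25500 = 410.194

t(4,4)=1.261 V=410.194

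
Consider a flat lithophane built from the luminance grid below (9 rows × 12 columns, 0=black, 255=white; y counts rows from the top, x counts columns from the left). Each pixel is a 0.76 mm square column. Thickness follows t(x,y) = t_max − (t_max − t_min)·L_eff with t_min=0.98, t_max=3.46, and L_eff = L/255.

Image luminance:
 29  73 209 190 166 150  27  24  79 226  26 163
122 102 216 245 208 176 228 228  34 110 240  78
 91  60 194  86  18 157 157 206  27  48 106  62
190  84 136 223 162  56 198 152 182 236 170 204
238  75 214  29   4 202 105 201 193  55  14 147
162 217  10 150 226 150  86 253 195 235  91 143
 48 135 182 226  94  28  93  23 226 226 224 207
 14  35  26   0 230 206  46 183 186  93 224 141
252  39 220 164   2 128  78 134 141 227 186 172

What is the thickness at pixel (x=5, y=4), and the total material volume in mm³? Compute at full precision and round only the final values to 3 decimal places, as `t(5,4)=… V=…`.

t(5,4)=1.495 V=132.767

span = t_max - t_min = 3.46 - 0.98 = 2.480
L(5,4) = 202, L_eff = 202/255 = 0.792157
t(5,4) = 3.46 - 2.480·0.792157 = 1.495
Σt over all 9·12 pixels = 1465354/6375 ≈ 229.8594510
V = pitch²·Σt = 0.76²·1465354/6375 = 132.767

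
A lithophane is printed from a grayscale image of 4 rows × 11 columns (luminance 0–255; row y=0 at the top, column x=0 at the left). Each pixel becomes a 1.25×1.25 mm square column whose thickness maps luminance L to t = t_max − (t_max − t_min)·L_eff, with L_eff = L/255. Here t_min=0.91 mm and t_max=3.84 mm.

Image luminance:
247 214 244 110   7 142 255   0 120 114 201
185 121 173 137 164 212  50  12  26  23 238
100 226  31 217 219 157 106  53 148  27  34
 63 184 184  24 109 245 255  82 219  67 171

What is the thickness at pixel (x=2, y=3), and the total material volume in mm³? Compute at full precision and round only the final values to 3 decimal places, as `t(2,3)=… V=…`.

span = t_max - t_min = 3.84 - 0.91 = 2.930
L(2,3) = 184, L_eff = 184/255 = 0.721569
t(2,3) = 3.84 - 2.930·0.721569 = 1.726
Σt over all 4·11 pixels = 100.984
V = pitch²·Σt = 1.25²·100.984 = 157.788

t(2,3)=1.726 V=157.788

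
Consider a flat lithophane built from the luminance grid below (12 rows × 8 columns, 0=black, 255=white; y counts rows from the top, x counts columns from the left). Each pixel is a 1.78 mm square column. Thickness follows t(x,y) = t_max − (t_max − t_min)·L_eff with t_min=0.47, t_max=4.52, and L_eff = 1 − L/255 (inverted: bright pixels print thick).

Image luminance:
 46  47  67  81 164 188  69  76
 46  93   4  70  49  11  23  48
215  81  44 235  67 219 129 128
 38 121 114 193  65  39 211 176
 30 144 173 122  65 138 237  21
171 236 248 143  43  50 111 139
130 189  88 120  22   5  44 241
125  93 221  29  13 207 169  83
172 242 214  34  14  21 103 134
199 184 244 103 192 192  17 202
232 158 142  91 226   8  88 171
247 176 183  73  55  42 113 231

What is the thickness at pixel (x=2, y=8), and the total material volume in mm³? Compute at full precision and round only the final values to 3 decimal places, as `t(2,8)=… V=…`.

t(2,8)=3.869 V=722.160

span = t_max - t_min = 4.52 - 0.47 = 4.050
L(2,8) = 214, L_eff = 1 - 214/255 = 0.160784 (inverted)
t(2,8) = 4.52 - 4.050·0.160784 = 3.869
Σt over all 12·8 pixels = 193737/850 ≈ 227.9258824
V = pitch²·Σt = 1.78²·193737/850 = 722.160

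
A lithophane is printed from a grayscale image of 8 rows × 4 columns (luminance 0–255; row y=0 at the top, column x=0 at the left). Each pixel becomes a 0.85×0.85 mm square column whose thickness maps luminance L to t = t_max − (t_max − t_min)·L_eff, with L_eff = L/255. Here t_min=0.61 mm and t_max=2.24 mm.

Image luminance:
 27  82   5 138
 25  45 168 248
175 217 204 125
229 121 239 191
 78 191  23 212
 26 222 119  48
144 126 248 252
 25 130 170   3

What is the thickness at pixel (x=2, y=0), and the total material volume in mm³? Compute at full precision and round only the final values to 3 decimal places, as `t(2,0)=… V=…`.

span = t_max - t_min = 2.24 - 0.61 = 1.630
L(2,0) = 5, L_eff = 5/255 = 0.019608
t(2,0) = 2.24 - 1.630·0.019608 = 2.208
Σt over all 8·4 pixels = 283528/6375 ≈ 44.4749804
V = pitch²·Σt = 0.85²·283528/6375 = 32.133

t(2,0)=2.208 V=32.133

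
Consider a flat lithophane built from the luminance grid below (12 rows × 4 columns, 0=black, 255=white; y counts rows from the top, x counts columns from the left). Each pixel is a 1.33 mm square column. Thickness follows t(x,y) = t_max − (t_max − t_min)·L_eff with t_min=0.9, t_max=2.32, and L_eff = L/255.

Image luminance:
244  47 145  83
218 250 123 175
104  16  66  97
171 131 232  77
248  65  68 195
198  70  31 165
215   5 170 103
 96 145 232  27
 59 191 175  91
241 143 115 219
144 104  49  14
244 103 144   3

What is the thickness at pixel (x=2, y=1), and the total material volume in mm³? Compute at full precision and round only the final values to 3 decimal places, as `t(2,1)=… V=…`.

t(2,1)=1.635 V=135.410

span = t_max - t_min = 2.32 - 0.9 = 1.420
L(2,1) = 123, L_eff = 123/255 = 0.482353
t(2,1) = 2.32 - 1.420·0.482353 = 1.635
Σt over all 12·4 pixels = 976019/12750 ≈ 76.5505098
V = pitch²·Σt = 1.33²·976019/12750 = 135.410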